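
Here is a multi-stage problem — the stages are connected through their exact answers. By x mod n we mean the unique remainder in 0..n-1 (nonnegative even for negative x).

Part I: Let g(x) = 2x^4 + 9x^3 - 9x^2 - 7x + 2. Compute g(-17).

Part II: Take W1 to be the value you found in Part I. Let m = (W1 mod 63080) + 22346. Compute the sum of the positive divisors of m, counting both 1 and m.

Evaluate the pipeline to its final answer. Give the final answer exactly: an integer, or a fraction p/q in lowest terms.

129024

Part I: 2*(-17)^4 + 9*(-17)^3 - 9*(-17)^2 - 7*(-17)^1 + 2 = (167042) + (-44217) + (-2601) + (119) + (2) = 120345; answer 120345
Part II: W1 = 120345; m = 79611; 79611 = 3 * 7 * 17 * 223; sigma = (1 + 3) * (1 + 7) * (1 + 17) * (1 + 223) = 4 * 8 * 18 * 224 = 129024; answer 129024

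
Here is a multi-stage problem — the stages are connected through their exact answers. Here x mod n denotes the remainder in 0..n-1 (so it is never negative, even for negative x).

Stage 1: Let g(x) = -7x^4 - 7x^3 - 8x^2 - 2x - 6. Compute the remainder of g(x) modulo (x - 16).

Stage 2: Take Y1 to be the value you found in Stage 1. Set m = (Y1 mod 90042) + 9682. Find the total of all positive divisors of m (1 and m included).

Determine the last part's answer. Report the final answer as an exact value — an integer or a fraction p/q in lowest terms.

141120

Stage 1: remainder = value at the root: -7*(16)^4 - 7*(16)^3 - 8*(16)^2 - 2*(16)^1 - 6 = (-458752) + (-28672) + (-2048) + (-32) + (-6) = -489510; answer -489510
Stage 2: Y1 = -489510; m = 60424; 60424 = 2^3 * 7 * 13 * 83; sigma = (1 + 2 + 4 + 8) * (1 + 7) * (1 + 13) * (1 + 83) = 15 * 8 * 14 * 84 = 141120; answer 141120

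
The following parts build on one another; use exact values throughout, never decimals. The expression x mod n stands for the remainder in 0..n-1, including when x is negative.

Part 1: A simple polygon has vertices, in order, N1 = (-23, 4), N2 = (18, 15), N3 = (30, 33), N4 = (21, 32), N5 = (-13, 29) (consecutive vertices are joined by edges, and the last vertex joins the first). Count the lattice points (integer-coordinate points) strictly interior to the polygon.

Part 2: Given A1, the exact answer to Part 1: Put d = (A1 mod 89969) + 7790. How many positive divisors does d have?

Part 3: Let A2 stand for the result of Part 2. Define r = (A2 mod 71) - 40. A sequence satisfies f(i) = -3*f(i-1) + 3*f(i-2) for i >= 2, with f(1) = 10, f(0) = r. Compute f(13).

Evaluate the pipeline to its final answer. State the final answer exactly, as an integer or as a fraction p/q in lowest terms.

Part 1: cross terms: (-23*15 - 18*4)=-417, (18*33 - 30*15)=144, (30*32 - 21*33)=267, (21*29 - -13*32)=1025, (-13*4 - -23*29)=615; twice the area = |1634| = 1634; area = 817; boundary points = 1 + 6 + 1 + 1 + 5 = 14; strictly interior points = area - boundary/2 + 1 = 811; answer 811
Part 2: A1 = 811; d = 8601; 8601 = 3 * 47 * 61; number of divisors = (1+1) * (1+1) * (1+1) = 8; answer 8
Part 3: A2 = 8; r = -32; f(2) = -3*(10) + 3*(-32) = -126; iterating: f(2)=-126, f(3)=408, f(4)=-1602, f(5)=6030, f(6)=-22896, f(7)=86778, f(8)=-329022, f(9)=1247400, f(10)=-4729266, f(11)=17929998, f(12)=-67977792, f(13)=257723370; answer 257723370

257723370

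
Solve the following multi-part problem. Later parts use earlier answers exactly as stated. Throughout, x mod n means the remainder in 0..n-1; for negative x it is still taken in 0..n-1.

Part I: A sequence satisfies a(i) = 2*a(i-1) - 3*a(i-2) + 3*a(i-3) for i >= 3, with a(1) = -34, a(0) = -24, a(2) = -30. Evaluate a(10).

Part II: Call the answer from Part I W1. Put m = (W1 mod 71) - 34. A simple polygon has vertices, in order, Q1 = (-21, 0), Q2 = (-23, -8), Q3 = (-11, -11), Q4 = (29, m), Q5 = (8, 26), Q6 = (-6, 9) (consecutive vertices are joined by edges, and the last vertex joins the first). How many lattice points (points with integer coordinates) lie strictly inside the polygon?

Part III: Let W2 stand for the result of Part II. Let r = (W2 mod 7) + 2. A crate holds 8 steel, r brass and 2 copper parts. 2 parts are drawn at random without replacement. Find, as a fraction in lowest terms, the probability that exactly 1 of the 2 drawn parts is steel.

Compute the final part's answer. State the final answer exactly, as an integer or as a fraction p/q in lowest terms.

Part I: a(3) = 2*(-30) - 3*(-34) + 3*(-24) = -30; iterating: a(3)=-30, a(4)=-72, a(5)=-144, a(6)=-162, a(7)=-108, a(8)=-162, a(9)=-486, a(10)=-810; answer -810
Part II: W1 = -810; m = 8; cross terms: (-21*-8 - -23*0)=168, (-23*-11 - -11*-8)=165, (-11*8 - 29*-11)=231, (29*26 - 8*8)=690, (8*9 - -6*26)=228, (-6*0 - -21*9)=189; twice the area = |1671| = 1671; area = 1671/2; boundary points = 2 + 3 + 1 + 3 + 1 + 3 = 13; strictly interior points = area - boundary/2 + 1 = 830; answer 830
Part III: W2 = 830; r = 6; total draws C(16,2) = 120; favorable C(8,1)*C(8,1) = 64; P = 8/15; answer 8/15

8/15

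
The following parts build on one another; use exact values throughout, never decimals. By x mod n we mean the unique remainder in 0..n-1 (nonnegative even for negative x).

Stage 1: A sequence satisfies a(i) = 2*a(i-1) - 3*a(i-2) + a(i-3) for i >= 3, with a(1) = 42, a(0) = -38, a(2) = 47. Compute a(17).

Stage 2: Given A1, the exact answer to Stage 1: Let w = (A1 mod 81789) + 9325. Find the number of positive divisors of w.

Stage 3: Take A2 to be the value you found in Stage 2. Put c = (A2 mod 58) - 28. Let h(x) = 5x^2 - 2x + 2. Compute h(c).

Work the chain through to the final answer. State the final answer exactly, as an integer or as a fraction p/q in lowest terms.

Stage 1: a(3) = 2*(47) - 3*(42) + 1*(-38) = -70; iterating: a(3)=-70, a(4)=-239, a(5)=-221, a(6)=205, a(7)=834, a(8)=832, a(9)=-633, a(10)=-2928, a(11)=-3125, a(12)=1901, a(13)=10249, a(14)=11670, a(15)=-5506, a(16)=-35773, a(17)=-43358; answer -43358
Stage 2: A1 = -43358; w = 47756; 47756 = 2^2 * 11939; number of divisors = (2+1) * (1+1) = 6; answer 6
Stage 3: A2 = 6; c = -22; 5*(-22)^2 - 2*(-22)^1 + 2 = (2420) + (44) + (2) = 2466; answer 2466

2466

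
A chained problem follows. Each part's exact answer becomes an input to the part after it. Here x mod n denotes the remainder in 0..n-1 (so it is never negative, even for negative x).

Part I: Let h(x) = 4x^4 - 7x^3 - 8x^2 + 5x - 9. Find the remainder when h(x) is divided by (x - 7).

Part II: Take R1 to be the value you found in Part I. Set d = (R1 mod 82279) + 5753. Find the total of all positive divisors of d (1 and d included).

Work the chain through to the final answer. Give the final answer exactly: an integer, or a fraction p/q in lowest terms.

Part I: remainder = value at the root: 4*(7)^4 - 7*(7)^3 - 8*(7)^2 + 5*(7)^1 - 9 = (9604) + (-2401) + (-392) + (35) + (-9) = 6837; answer 6837
Part II: R1 = 6837; d = 12590; 12590 = 2 * 5 * 1259; sigma = (1 + 2) * (1 + 5) * (1 + 1259) = 3 * 6 * 1260 = 22680; answer 22680

22680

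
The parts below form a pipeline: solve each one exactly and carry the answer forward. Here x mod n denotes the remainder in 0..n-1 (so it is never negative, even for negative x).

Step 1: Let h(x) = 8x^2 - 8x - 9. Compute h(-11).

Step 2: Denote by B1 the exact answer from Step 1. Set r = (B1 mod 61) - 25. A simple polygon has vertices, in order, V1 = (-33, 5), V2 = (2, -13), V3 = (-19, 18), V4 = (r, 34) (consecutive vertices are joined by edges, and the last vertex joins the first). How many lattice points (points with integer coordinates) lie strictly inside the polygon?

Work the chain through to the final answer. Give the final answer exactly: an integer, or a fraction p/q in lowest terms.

437

Step 1: 8*(-11)^2 - 8*(-11)^1 - 9 = (968) + (88) + (-9) = 1047; answer 1047
Step 2: B1 = 1047; r = -15; cross terms: (-33*-13 - 2*5)=419, (2*18 - -19*-13)=-211, (-19*34 - -15*18)=-376, (-15*5 - -33*34)=1047; twice the area = |879| = 879; area = 879/2; boundary points = 1 + 1 + 4 + 1 = 7; strictly interior points = area - boundary/2 + 1 = 437; answer 437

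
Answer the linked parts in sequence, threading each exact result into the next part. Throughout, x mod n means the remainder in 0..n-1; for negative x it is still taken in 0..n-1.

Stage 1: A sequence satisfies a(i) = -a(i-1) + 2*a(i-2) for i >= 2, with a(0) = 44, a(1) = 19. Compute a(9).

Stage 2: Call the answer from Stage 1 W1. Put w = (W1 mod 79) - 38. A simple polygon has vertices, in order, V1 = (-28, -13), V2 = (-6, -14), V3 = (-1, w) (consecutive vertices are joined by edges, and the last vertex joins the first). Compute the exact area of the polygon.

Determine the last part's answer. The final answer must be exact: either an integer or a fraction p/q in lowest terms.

Stage 1: a(2) = -1*(19) + 2*(44) = 69; iterating: a(2)=69, a(3)=-31, a(4)=169, a(5)=-231, a(6)=569, a(7)=-1031, a(8)=2169, a(9)=-4231; answer -4231
Stage 2: W1 = -4231; w = -3; cross terms: (-28*-14 - -6*-13)=314, (-6*-3 - -1*-14)=4, (-1*-13 - -28*-3)=-71; twice the area = |247| = 247; area = 247/2; answer 247/2

247/2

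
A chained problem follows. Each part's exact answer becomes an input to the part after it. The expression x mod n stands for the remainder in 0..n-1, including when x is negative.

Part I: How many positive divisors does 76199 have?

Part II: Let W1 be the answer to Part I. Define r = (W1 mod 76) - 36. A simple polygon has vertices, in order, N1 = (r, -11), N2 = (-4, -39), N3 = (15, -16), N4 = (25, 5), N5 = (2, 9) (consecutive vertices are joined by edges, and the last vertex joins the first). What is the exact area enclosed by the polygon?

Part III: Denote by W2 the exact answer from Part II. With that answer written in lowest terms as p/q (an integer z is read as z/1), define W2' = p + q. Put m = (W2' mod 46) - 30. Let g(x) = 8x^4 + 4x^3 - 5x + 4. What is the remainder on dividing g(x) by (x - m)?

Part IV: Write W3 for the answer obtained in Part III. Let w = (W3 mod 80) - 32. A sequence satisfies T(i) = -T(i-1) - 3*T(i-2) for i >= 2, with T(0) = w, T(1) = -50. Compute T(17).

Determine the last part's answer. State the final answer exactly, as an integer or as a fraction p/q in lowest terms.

348955

Part I: 76199 = 23 * 3313; number of divisors = (1+1) * (1+1) = 4; answer 4
Part II: W1 = 4; r = -32; cross terms: (-32*-39 - -4*-11)=1204, (-4*-16 - 15*-39)=649, (15*5 - 25*-16)=475, (25*9 - 2*5)=215, (2*-11 - -32*9)=266; twice the area = |2809| = 2809; area = 2809/2; answer 2809/2
Part III: W2 = 2809/2; threaded value p + q = 2811; m = -25; remainder = value at the root: 8*(-25)^4 + 4*(-25)^3 - 5*(-25)^1 + 4 = (3125000) + (-62500) + (125) + (4) = 3062629; answer 3062629
Part IV: W3 = 3062629; w = 37; T(2) = -1*(-50) - 3*(37) = -61; iterating: T(2)=-61, T(3)=211, T(4)=-28, T(5)=-605, T(6)=689, T(7)=1126, T(8)=-3193, T(9)=-185, T(10)=9764, T(11)=-9209, T(12)=-20083, T(13)=47710, T(14)=12539, T(15)=-155669, T(16)=118052, T(17)=348955; answer 348955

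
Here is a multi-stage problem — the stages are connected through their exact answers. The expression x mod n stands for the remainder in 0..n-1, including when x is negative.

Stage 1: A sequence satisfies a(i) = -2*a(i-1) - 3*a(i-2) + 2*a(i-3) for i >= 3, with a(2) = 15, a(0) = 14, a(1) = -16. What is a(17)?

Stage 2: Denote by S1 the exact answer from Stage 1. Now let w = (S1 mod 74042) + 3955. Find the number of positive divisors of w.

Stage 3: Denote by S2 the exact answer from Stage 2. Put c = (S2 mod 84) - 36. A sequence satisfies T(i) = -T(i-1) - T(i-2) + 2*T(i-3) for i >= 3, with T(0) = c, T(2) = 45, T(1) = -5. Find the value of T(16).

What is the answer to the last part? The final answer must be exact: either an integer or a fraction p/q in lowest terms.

Stage 1: a(3) = -2*(15) - 3*(-16) + 2*(14) = 46; iterating: a(3)=46, a(4)=-169, a(5)=230, a(6)=139, a(7)=-1306, a(8)=2655, a(9)=-1114, a(10)=-8349, a(11)=25350, a(12)=-27881, a(13)=-36986, a(14)=208315, a(15)=-361434, a(16)=23951, a(17)=1453030; answer 1453030
Stage 2: S1 = 1453030; w = 50187; 50187 = 3 * 16729; number of divisors = (1+1) * (1+1) = 4; answer 4
Stage 3: S2 = 4; c = -32; T(3) = -1*(45) - 1*(-5) + 2*(-32) = -104; iterating: T(3)=-104, T(4)=49, T(5)=145, T(6)=-402, T(7)=355, T(8)=337, T(9)=-1496, T(10)=1869, T(11)=301, T(12)=-5162, T(13)=8599, T(14)=-2835, T(15)=-16088, T(16)=36121; answer 36121

36121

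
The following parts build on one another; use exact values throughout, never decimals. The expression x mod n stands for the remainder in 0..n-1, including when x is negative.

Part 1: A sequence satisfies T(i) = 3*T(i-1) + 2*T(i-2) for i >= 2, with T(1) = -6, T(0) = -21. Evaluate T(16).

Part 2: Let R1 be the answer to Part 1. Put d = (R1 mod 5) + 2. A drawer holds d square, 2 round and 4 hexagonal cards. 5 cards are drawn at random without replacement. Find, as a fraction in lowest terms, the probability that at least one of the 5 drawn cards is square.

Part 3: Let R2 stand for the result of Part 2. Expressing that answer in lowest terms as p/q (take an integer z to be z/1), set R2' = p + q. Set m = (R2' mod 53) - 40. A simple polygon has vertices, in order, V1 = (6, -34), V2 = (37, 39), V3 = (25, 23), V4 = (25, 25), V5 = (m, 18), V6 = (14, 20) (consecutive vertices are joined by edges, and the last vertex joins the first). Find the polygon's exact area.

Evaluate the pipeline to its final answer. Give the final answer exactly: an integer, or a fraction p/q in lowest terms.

Part 1: T(2) = 3*(-6) + 2*(-21) = -60; iterating: T(2)=-60, T(3)=-192, T(4)=-696, T(5)=-2472, T(6)=-8808, T(7)=-31368, T(8)=-111720, T(9)=-397896, T(10)=-1417128, T(11)=-5047176, T(12)=-17975784, T(13)=-64021704, T(14)=-228016680, T(15)=-812093448, T(16)=-2892313704; answer -2892313704
Part 2: R1 = -2892313704; d = 3; total draws C(9,5) = 126; complement C(6,5) = 6; favorable 126 - 6 = 120; P = 20/21; answer 20/21
Part 3: R2 = 20/21; threaded value p + q = 41; m = 1; cross terms: (6*39 - 37*-34)=1492, (37*23 - 25*39)=-124, (25*25 - 25*23)=50, (25*18 - 1*25)=425, (1*20 - 14*18)=-232, (14*-34 - 6*20)=-596; twice the area = |1015| = 1015; area = 1015/2; answer 1015/2

1015/2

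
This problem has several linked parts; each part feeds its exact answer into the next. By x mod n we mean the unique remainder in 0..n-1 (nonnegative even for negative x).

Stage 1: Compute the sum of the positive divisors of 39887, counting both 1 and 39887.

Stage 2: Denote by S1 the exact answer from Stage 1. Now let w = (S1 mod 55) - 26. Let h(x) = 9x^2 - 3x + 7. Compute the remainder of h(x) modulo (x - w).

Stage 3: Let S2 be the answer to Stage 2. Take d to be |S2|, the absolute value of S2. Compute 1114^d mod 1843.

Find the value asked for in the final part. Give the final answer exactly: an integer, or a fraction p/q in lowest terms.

Stage 1: 39887 is prime, so its only divisors are 1 and 39887; sigma = 1 + 39887 = 39888; answer 39888
Stage 2: S1 = 39888; w = -13; remainder = value at the root: 9*(-13)^2 - 3*(-13)^1 + 7 = (1521) + (39) + (7) = 1567; answer 1567
Stage 3: S2 = 1567; d = 1567; squarings mod 1843: 1114^1=1114, 1114^2=657, 1114^4=387, 1114^8=486, 1114^16=292, 1114^32=486, 1114^64=292, 1114^128=486, 1114^256=292, 1114^512=486, 1114^1024=292; 1114^1567 = 1114^1 * 1114^2 * 1114^4 * 1114^8 * 1114^16 * 1114^512 * 1114^1024 = 1228 (mod 1843); answer 1228

1228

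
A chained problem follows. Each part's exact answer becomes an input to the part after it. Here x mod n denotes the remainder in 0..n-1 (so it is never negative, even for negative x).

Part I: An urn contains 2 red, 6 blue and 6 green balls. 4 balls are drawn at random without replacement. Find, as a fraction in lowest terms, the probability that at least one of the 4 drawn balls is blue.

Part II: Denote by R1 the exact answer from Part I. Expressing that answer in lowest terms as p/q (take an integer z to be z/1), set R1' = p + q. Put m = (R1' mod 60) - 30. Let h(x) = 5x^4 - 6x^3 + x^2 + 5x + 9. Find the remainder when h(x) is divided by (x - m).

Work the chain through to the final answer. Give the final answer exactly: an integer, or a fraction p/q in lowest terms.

5259

Part I: total draws C(14,4) = 1001; complement C(8,4) = 70; favorable 1001 - 70 = 931; P = 133/143; answer 133/143
Part II: R1 = 133/143; threaded value p + q = 276; m = 6; remainder = value at the root: 5*(6)^4 - 6*(6)^3 + 1*(6)^2 + 5*(6)^1 + 9 = (6480) + (-1296) + (36) + (30) + (9) = 5259; answer 5259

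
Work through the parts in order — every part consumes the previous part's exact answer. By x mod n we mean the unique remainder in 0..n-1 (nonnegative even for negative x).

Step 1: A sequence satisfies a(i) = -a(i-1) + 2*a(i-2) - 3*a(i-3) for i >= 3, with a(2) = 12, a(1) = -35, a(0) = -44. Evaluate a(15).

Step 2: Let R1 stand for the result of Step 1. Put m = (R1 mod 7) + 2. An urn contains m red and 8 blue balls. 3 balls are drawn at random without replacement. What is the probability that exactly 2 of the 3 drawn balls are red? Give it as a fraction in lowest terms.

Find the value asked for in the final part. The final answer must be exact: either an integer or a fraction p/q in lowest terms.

Step 1: a(3) = -1*(12) + 2*(-35) - 3*(-44) = 50; iterating: a(3)=50, a(4)=79, a(5)=-15, a(6)=23, a(7)=-290, a(8)=381, a(9)=-1030, a(10)=2662, a(11)=-5865, a(12)=14279, a(13)=-33995, a(14)=80148, a(15)=-190975; answer -190975
Step 2: R1 = -190975; m = 8; total draws C(16,3) = 560; favorable C(8,2)*C(8,1) = 224; P = 2/5; answer 2/5

2/5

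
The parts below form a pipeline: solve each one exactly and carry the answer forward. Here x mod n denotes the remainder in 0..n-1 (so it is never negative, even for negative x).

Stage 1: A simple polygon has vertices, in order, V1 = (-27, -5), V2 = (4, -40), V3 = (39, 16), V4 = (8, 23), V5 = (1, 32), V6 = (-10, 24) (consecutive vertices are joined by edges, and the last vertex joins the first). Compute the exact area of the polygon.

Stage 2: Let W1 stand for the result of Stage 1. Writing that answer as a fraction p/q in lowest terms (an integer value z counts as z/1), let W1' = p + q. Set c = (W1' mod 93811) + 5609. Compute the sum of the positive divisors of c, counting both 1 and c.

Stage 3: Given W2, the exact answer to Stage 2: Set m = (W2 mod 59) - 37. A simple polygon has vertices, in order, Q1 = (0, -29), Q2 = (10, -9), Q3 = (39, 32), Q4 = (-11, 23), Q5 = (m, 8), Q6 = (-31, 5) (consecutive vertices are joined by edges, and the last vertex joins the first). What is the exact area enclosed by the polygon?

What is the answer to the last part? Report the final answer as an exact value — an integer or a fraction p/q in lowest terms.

Stage 1: cross terms: (-27*-40 - 4*-5)=1100, (4*16 - 39*-40)=1624, (39*23 - 8*16)=769, (8*32 - 1*23)=233, (1*24 - -10*32)=344, (-10*-5 - -27*24)=698; twice the area = |4768| = 4768; area = 2384; answer 2384
Stage 2: W1 = 2384; threaded value p + q = 2385; c = 7994; 7994 = 2 * 7 * 571; sigma = (1 + 2) * (1 + 7) * (1 + 571) = 3 * 8 * 572 = 13728; answer 13728
Stage 3: W2 = 13728; m = 3; cross terms: (0*-9 - 10*-29)=290, (10*32 - 39*-9)=671, (39*23 - -11*32)=1249, (-11*8 - 3*23)=-157, (3*5 - -31*8)=263, (-31*-29 - 0*5)=899; twice the area = |3215| = 3215; area = 3215/2; answer 3215/2

3215/2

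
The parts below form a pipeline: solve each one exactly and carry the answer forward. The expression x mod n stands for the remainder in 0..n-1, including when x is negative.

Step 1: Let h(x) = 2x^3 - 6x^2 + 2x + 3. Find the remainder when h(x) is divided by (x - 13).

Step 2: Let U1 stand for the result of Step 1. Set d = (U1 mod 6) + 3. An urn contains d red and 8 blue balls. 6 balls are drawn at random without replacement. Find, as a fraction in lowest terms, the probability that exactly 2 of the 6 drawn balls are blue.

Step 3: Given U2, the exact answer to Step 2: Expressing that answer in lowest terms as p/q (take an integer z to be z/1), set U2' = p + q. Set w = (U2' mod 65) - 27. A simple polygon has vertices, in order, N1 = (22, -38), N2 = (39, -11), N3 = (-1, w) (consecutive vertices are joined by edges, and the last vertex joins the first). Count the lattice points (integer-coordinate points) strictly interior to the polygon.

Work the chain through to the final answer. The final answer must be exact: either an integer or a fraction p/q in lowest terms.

692

Step 1: remainder = value at the root: 2*(13)^3 - 6*(13)^2 + 2*(13)^1 + 3 = (4394) + (-1014) + (26) + (3) = 3409; answer 3409
Step 2: U1 = 3409; d = 4; total draws C(12,6) = 924; favorable C(8,2)*C(4,4) = 28; P = 1/33; answer 1/33
Step 3: U2 = 1/33; threaded value p + q = 34; w = 7; cross terms: (22*-11 - 39*-38)=1240, (39*7 - -1*-11)=262, (-1*-38 - 22*7)=-116; twice the area = |1386| = 1386; area = 693; boundary points = 1 + 2 + 1 = 4; strictly interior points = area - boundary/2 + 1 = 692; answer 692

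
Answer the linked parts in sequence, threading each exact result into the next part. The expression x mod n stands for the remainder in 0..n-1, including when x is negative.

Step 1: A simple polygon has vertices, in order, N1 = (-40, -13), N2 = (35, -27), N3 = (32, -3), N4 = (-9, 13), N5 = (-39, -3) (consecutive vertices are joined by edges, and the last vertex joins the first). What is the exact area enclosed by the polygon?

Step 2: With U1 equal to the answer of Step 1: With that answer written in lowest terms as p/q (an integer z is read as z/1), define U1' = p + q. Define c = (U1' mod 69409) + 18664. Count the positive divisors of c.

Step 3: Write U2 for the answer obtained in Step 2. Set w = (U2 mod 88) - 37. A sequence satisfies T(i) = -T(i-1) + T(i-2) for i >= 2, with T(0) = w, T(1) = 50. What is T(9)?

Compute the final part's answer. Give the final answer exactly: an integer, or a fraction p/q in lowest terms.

2393

Step 1: cross terms: (-40*-27 - 35*-13)=1535, (35*-3 - 32*-27)=759, (32*13 - -9*-3)=389, (-9*-3 - -39*13)=534, (-39*-13 - -40*-3)=387; twice the area = |3604| = 3604; area = 1802; answer 1802
Step 2: U1 = 1802; threaded value p + q = 1803; c = 20467; 20467 = 97 * 211; number of divisors = (1+1) * (1+1) = 4; answer 4
Step 3: U2 = 4; w = -33; T(2) = -1*(50) + 1*(-33) = -83; iterating: T(2)=-83, T(3)=133, T(4)=-216, T(5)=349, T(6)=-565, T(7)=914, T(8)=-1479, T(9)=2393; answer 2393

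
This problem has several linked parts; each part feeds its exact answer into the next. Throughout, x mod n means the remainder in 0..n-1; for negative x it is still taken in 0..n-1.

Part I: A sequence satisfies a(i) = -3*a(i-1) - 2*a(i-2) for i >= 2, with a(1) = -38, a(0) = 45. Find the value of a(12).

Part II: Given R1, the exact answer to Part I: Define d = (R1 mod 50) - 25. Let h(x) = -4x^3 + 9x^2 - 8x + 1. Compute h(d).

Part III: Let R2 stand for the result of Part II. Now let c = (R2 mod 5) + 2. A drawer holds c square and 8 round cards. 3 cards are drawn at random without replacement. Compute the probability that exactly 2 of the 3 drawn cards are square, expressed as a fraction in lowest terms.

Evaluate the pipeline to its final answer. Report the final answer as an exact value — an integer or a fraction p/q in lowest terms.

Part I: a(2) = -3*(-38) - 2*(45) = 24; iterating: a(2)=24, a(3)=4, a(4)=-60, a(5)=172, a(6)=-396, a(7)=844, a(8)=-1740, a(9)=3532, a(10)=-7116, a(11)=14284, a(12)=-28620; answer -28620
Part II: R1 = -28620; d = 5; -4*(5)^3 + 9*(5)^2 - 8*(5)^1 + 1 = (-500) + (225) + (-40) + (1) = -314; answer -314
Part III: R2 = -314; c = 3; total draws C(11,3) = 165; favorable C(3,2)*C(8,1) = 24; P = 8/55; answer 8/55

8/55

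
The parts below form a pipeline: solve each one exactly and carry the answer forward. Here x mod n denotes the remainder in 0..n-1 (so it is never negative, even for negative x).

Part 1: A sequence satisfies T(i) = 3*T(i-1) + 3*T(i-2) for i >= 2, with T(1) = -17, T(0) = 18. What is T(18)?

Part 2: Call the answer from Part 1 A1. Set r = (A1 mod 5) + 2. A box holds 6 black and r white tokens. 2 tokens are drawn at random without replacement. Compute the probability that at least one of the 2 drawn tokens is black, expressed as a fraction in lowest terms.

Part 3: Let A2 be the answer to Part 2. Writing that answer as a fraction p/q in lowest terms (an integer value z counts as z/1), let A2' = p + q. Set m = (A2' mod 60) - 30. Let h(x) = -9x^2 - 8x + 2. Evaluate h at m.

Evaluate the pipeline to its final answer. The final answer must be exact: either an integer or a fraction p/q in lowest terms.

Part 1: T(2) = 3*(-17) + 3*(18) = 3; iterating: T(2)=3, T(3)=-42, T(4)=-117, T(5)=-477, T(6)=-1782, T(7)=-6777, T(8)=-25677, T(9)=-97362, T(10)=-369117, T(11)=-1399437, T(12)=-5305662, T(13)=-20115297, T(14)=-76262877, T(15)=-289134522, T(16)=-1096192197, T(17)=-4155980157, T(18)=-15756517062; answer -15756517062
Part 2: A1 = -15756517062; r = 5; total draws C(11,2) = 55; complement C(5,2) = 10; favorable 55 - 10 = 45; P = 9/11; answer 9/11
Part 3: A2 = 9/11; threaded value p + q = 20; m = -10; -9*(-10)^2 - 8*(-10)^1 + 2 = (-900) + (80) + (2) = -818; answer -818

-818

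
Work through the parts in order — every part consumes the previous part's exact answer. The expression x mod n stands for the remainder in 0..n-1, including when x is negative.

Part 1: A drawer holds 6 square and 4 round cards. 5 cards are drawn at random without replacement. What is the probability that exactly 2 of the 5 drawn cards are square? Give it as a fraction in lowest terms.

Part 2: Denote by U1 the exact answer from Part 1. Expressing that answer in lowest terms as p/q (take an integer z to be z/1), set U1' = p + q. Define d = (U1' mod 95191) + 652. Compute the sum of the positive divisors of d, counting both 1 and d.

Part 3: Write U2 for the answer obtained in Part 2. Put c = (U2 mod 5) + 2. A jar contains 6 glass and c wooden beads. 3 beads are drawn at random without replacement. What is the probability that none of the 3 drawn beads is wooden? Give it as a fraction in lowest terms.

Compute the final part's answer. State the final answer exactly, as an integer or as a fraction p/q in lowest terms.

Part 1: total draws C(10,5) = 252; favorable C(6,2)*C(4,3) = 60; P = 5/21; answer 5/21
Part 2: U1 = 5/21; threaded value p + q = 26; d = 678; 678 = 2 * 3 * 113; sigma = (1 + 2) * (1 + 3) * (1 + 113) = 3 * 4 * 114 = 1368; answer 1368
Part 3: U2 = 1368; c = 5; total draws C(11,3) = 165; favorable C(6,3) = 20; P = 4/33; answer 4/33

4/33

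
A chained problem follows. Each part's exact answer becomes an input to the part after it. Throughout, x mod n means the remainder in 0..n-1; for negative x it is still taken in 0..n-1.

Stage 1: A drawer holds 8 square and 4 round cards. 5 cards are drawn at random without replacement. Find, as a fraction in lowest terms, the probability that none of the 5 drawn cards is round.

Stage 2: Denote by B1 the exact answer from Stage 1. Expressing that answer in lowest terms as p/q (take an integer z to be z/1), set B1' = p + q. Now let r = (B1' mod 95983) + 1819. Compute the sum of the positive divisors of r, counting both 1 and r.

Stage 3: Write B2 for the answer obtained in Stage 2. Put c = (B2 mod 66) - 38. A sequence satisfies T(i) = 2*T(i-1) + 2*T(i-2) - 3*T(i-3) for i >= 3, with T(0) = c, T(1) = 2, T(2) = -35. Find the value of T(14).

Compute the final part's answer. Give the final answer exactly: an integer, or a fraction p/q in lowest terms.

Stage 1: total draws C(12,5) = 792; favorable C(8,5) = 56; P = 7/99; answer 7/99
Stage 2: B1 = 7/99; threaded value p + q = 106; r = 1925; 1925 = 5^2 * 7 * 11; sigma = (1 + 5 + 25) * (1 + 7) * (1 + 11) = 31 * 8 * 12 = 2976; answer 2976
Stage 3: B2 = 2976; c = -32; T(3) = 2*(-35) + 2*(2) - 3*(-32) = 30; iterating: T(3)=30, T(4)=-16, T(5)=133, T(6)=144, T(7)=602, T(8)=1093, T(9)=2958, T(10)=6296, T(11)=15229, T(12)=34176, T(13)=79922, T(14)=182509; answer 182509

182509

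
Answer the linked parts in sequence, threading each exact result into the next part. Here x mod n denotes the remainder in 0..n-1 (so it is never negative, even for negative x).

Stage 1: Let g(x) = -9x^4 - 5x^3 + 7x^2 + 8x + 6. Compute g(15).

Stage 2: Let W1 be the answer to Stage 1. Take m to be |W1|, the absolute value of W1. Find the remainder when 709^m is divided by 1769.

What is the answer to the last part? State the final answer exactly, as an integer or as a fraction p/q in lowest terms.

Stage 1: -9*(15)^4 - 5*(15)^3 + 7*(15)^2 + 8*(15)^1 + 6 = (-455625) + (-16875) + (1575) + (120) + (6) = -470799; answer -470799
Stage 2: W1 = -470799; m = 470799; squarings mod 1769: 709^1=709, 709^2=285, 709^4=1620, 709^8=973, 709^16=314, 709^32=1301, 709^64=1437, 709^128=546, 709^256=924, 709^512=1118, 709^1024=1010, 709^2048=1156, 709^4096=741, 709^8192=691, 709^16384=1620, 709^32768=973, 709^65536=314, 709^131072=1301, 709^262144=1437; 709^470799 = 709^1 * 709^2 * 709^4 * 709^8 * 709^256 * 709^512 * 709^1024 * 709^2048 * 709^8192 * 709^65536 * 709^131072 * 709^262144 = 724 (mod 1769); answer 724

724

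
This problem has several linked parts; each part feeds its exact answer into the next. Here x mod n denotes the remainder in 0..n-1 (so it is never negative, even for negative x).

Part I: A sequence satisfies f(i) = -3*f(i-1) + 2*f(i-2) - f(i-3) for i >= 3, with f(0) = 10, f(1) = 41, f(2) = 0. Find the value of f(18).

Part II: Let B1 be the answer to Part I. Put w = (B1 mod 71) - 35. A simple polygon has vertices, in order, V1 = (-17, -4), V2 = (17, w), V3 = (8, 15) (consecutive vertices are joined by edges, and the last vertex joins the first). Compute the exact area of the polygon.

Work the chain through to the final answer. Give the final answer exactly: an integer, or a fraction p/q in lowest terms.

Part I: f(3) = -3*(0) + 2*(41) - 1*(10) = 72; iterating: f(3)=72, f(4)=-257, f(5)=915, f(6)=-3331, f(7)=12080, f(8)=-43817, f(9)=158942, f(10)=-576540, f(11)=2091321, f(12)=-7585985, f(13)=27517137, f(14)=-99814702, f(15)=362064365, f(16)=-1313339636, f(17)=4763962340, f(18)=-17280630657; answer -17280630657
Part II: B1 = -17280630657; w = 23; cross terms: (-17*23 - 17*-4)=-323, (17*15 - 8*23)=71, (8*-4 - -17*15)=223; twice the area = |-29| = 29; area = 29/2; answer 29/2

29/2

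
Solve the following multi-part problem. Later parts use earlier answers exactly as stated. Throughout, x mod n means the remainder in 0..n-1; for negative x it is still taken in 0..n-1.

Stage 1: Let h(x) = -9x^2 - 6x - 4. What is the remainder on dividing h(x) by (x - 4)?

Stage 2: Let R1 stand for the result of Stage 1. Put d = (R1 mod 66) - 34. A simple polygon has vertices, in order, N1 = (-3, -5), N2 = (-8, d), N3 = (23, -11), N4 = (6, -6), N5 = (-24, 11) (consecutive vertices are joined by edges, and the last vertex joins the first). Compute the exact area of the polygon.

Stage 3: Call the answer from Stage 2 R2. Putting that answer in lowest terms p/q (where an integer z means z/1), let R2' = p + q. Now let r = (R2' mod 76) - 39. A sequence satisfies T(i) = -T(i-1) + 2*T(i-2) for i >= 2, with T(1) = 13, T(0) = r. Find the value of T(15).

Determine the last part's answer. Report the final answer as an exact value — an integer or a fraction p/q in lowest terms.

Stage 1: remainder = value at the root: -9*(4)^2 - 6*(4)^1 - 4 = (-144) + (-24) + (-4) = -172; answer -172
Stage 2: R1 = -172; d = -8; cross terms: (-3*-8 - -8*-5)=-16, (-8*-11 - 23*-8)=272, (23*-6 - 6*-11)=-72, (6*11 - -24*-6)=-78, (-24*-5 - -3*11)=153; twice the area = |259| = 259; area = 259/2; answer 259/2
Stage 3: R2 = 259/2; threaded value p + q = 261; r = -6; T(2) = -1*(13) + 2*(-6) = -25; iterating: T(2)=-25, T(3)=51, T(4)=-101, T(5)=203, T(6)=-405, T(7)=811, T(8)=-1621, T(9)=3243, T(10)=-6485, T(11)=12971, T(12)=-25941, T(13)=51883, T(14)=-103765, T(15)=207531; answer 207531

207531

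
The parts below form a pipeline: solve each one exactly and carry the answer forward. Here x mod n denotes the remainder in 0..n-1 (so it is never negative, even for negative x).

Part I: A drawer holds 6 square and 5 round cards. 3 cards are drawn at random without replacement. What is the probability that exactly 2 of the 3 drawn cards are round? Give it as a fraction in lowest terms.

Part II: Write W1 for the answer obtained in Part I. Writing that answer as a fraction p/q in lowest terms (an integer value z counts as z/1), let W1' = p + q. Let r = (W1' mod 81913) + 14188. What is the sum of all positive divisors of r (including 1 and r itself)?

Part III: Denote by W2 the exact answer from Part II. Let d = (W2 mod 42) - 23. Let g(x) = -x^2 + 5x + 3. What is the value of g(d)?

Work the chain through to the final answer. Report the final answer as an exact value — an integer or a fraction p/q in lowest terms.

3

Part I: total draws C(11,3) = 165; favorable C(5,2)*C(6,1) = 60; P = 4/11; answer 4/11
Part II: W1 = 4/11; threaded value p + q = 15; r = 14203; 14203 = 7 * 2029; sigma = (1 + 7) * (1 + 2029) = 8 * 2030 = 16240; answer 16240
Part III: W2 = 16240; d = 5; -1*(5)^2 + 5*(5)^1 + 3 = (-25) + (25) + (3) = 3; answer 3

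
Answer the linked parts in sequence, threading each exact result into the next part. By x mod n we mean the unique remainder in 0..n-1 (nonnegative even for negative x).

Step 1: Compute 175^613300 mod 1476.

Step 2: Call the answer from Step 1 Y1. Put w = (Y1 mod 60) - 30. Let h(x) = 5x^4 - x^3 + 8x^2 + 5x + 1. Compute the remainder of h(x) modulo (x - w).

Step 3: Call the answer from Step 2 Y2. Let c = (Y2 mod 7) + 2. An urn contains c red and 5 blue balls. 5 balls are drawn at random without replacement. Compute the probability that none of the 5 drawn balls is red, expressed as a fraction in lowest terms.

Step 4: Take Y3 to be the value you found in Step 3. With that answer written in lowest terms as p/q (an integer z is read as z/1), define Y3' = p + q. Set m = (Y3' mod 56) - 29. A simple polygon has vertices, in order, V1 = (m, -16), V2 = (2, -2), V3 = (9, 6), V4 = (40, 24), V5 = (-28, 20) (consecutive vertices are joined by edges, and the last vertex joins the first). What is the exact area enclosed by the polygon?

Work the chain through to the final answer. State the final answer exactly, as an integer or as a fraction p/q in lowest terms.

1298

Step 1: squarings mod 1476: 175^1=175, 175^2=1105, 175^4=373, 175^8=385, 175^16=625, 175^32=961, 175^64=1021, 175^128=385, 175^256=625, 175^512=961, 175^1024=1021, 175^2048=385, 175^4096=625, 175^8192=961, 175^16384=1021, 175^32768=385, 175^65536=625, 175^131072=961, 175^262144=1021, 175^524288=385; 175^613300 = 175^4 * 175^16 * 175^32 * 175^128 * 175^256 * 175^512 * 175^2048 * 175^4096 * 175^16384 * 175^65536 * 175^524288 = 409 (mod 1476); answer 409
Step 2: Y1 = 409; w = 19; remainder = value at the root: 5*(19)^4 - 1*(19)^3 + 8*(19)^2 + 5*(19)^1 + 1 = (651605) + (-6859) + (2888) + (95) + (1) = 647730; answer 647730
Step 3: Y2 = 647730; c = 8; total draws C(13,5) = 1287; favorable C(5,5) = 1; P = 1/1287; answer 1/1287
Step 4: Y3 = 1/1287; threaded value p + q = 1288; m = -29; cross terms: (-29*-2 - 2*-16)=90, (2*6 - 9*-2)=30, (9*24 - 40*6)=-24, (40*20 - -28*24)=1472, (-28*-16 - -29*20)=1028; twice the area = |2596| = 2596; area = 1298; answer 1298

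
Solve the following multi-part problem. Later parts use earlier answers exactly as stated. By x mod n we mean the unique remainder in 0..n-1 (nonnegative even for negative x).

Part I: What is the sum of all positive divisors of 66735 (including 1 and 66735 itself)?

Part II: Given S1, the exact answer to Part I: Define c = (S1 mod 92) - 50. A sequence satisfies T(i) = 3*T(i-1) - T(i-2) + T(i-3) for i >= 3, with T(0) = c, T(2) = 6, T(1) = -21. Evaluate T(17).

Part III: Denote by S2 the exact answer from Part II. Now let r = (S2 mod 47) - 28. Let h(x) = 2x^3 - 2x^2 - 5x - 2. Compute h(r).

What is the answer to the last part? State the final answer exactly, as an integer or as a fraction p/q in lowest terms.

-7127

Part I: 66735 = 3^2 * 5 * 1483; sigma = (1 + 3 + 9) * (1 + 5) * (1 + 1483) = 13 * 6 * 1484 = 115752; answer 115752
Part II: S1 = 115752; c = -34; T(3) = 3*(6) - 1*(-21) + 1*(-34) = 5; iterating: T(3)=5, T(4)=-12, T(5)=-35, T(6)=-88, T(7)=-241, T(8)=-670, T(9)=-1857, T(10)=-5142, T(11)=-14239, T(12)=-39432, T(13)=-109199, T(14)=-302404, T(15)=-837445, T(16)=-2319130, T(17)=-6422349; answer -6422349
Part III: S2 = -6422349; r = -15; 2*(-15)^3 - 2*(-15)^2 - 5*(-15)^1 - 2 = (-6750) + (-450) + (75) + (-2) = -7127; answer -7127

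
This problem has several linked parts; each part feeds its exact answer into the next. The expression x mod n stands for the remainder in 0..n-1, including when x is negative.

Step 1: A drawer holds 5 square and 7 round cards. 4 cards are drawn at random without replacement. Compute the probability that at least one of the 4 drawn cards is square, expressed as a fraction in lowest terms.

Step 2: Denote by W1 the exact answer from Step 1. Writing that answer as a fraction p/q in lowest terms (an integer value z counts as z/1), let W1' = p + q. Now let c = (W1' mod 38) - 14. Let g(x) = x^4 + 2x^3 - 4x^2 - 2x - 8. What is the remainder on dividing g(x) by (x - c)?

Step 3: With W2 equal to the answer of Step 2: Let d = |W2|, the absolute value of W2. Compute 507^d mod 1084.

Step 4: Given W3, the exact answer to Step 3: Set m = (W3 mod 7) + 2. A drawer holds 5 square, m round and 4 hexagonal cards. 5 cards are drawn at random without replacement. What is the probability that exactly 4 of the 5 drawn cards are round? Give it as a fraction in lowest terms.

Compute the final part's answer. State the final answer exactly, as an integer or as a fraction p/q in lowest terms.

45/1001

Step 1: total draws C(12,4) = 495; complement C(7,4) = 35; favorable 495 - 35 = 460; P = 92/99; answer 92/99
Step 2: W1 = 92/99; threaded value p + q = 191; c = -13; remainder = value at the root: 1*(-13)^4 + 2*(-13)^3 - 4*(-13)^2 - 2*(-13)^1 - 8 = (28561) + (-4394) + (-676) + (26) + (-8) = 23509; answer 23509
Step 3: W2 = 23509; d = 23509; squarings mod 1084: 507^1=507, 507^2=141, 507^4=369, 507^8=661, 507^16=69, 507^32=425, 507^64=681, 507^128=893, 507^256=709, 507^512=789, 507^1024=305, 507^2048=885, 507^4096=577, 507^8192=141, 507^16384=369; 507^23509 = 507^1 * 507^4 * 507^16 * 507^64 * 507^128 * 507^256 * 507^512 * 507^2048 * 507^4096 * 507^16384 = 403 (mod 1084); answer 403
Step 4: W3 = 403; m = 6; total draws C(15,5) = 3003; favorable C(6,4)*C(9,1) = 135; P = 45/1001; answer 45/1001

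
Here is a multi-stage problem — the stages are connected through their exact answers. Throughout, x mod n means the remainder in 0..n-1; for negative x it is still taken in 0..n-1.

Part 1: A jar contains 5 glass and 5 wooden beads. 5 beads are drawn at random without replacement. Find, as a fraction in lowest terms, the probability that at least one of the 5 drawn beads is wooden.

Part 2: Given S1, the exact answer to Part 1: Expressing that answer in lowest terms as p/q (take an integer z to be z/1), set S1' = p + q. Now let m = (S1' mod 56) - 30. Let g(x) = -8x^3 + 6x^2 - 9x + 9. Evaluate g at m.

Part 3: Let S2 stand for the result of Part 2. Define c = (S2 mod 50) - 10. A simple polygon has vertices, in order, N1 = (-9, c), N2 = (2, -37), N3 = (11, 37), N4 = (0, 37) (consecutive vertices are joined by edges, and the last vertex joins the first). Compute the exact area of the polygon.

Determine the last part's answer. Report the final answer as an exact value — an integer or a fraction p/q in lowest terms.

Part 1: total draws C(10,5) = 252; complement C(5,5) = 1; favorable 252 - 1 = 251; P = 251/252; answer 251/252
Part 2: S1 = 251/252; threaded value p + q = 503; m = 25; -8*(25)^3 + 6*(25)^2 - 9*(25)^1 + 9 = (-125000) + (3750) + (-225) + (9) = -121466; answer -121466
Part 3: S2 = -121466; c = 24; cross terms: (-9*-37 - 2*24)=285, (2*37 - 11*-37)=481, (11*37 - 0*37)=407, (0*24 - -9*37)=333; twice the area = |1506| = 1506; area = 753; answer 753

753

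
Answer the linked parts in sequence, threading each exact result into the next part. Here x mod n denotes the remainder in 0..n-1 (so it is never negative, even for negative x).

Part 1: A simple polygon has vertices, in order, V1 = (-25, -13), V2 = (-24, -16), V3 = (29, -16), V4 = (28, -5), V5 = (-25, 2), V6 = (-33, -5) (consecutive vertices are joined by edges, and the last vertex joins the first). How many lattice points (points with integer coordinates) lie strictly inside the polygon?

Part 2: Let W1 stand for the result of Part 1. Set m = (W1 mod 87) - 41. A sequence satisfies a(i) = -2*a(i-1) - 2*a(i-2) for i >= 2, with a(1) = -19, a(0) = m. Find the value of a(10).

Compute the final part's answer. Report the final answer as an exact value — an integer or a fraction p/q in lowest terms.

Part 1: cross terms: (-25*-16 - -24*-13)=88, (-24*-16 - 29*-16)=848, (29*-5 - 28*-16)=303, (28*2 - -25*-5)=-69, (-25*-5 - -33*2)=191, (-33*-13 - -25*-5)=304; twice the area = |1665| = 1665; area = 1665/2; boundary points = 1 + 53 + 1 + 1 + 1 + 8 = 65; strictly interior points = area - boundary/2 + 1 = 801; answer 801
Part 2: W1 = 801; m = -23; a(2) = -2*(-19) - 2*(-23) = 84; iterating: a(2)=84, a(3)=-130, a(4)=92, a(5)=76, a(6)=-336, a(7)=520, a(8)=-368, a(9)=-304, a(10)=1344; answer 1344

1344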